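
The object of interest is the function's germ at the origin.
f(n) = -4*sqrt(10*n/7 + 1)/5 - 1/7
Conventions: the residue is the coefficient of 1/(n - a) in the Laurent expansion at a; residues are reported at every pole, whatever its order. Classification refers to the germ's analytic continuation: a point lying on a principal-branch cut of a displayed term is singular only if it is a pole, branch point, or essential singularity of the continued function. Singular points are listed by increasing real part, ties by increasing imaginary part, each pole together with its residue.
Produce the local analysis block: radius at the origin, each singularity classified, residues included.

Radius of convergence at 0: 7/10.
At -7/10: an algebraic (square-root) branch point.

Branch term (-4/5)*sqrt(1 - n/(-7/10)): its argument vanishes at n = -7/10, a square-root branch point, modulus 7/10.
The radius of convergence is the smallest modulus among the singular points: 7/10.


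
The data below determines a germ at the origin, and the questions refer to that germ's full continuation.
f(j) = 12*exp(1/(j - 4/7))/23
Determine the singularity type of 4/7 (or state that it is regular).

The exponent 1/(j - (4/7)) has a pole at 4/7, so exp(1/(j - (4/7))) takes every nonzero value near it: an essential singularity (not a pole of any order).

The point is an essential singularity.


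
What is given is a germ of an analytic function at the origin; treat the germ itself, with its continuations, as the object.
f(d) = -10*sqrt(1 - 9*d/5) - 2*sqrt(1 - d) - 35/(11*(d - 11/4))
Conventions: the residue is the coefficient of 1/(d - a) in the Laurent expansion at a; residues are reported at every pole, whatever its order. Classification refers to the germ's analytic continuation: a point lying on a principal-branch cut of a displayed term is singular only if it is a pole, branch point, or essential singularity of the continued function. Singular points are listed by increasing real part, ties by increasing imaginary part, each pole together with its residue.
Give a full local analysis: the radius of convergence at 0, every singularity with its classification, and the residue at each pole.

Radius of convergence at 0: 5/9.
At 5/9: an algebraic (square-root) branch point.
At 1: an algebraic (square-root) branch point.
At 11/4: a pole of order 1; residue -35/11.

Denominator factor (d - 11/4): pole of order 1 at 11/4, modulus 11/4.
Branch term (-10)*sqrt(1 - d/(5/9)): its argument vanishes at d = 5/9, a square-root branch point, modulus 5/9.
Branch term (-2)*sqrt(1 - d/(1)): its argument vanishes at d = 1, a square-root branch point, modulus 1.
The radius of convergence is the smallest modulus among the singular points: 5/9.
The branch terms are analytic at 11/4 and contribute nothing to the residue; only the rational part matters.
At the order-1 pole 11/4 set g(d) = (d - (11/4))*(rational part) = -35/11.
Simple pole: residue = g(a) at a = 11/4, which is -35/11.
List the singular points by increasing real part (a conjugate pair: the negative imaginary part first).


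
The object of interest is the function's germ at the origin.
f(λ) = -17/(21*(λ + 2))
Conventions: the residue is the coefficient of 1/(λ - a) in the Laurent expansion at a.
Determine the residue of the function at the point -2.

The residue is -17/21.

At the order-1 pole -2 set g(λ) = (λ - (-2))*f(λ) = -17/21.
Simple pole: residue = g(a) at a = -2, which is -17/21.


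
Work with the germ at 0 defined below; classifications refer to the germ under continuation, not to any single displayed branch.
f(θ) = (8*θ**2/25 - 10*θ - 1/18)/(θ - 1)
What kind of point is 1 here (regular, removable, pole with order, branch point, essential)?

The denominator factor θ - 1 vanishes at 1 and appears to the power 1; the numerator there equals -4381/450, nonzero, and no other factor vanishes.
Hence a pole whose order is the multiplicity, 1.

The point is a pole of order 1.


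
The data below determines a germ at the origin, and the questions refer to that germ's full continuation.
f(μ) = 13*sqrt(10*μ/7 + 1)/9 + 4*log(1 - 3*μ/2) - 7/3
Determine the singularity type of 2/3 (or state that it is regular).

The point is a logarithmic branch point.

The term (4)*log(1 - μ/(2/3)) has argument 1 - 2/3/(2/3) = 0 at 2/3: a logarithmic (infinitely-sheeted) branch point; the remaining terms are analytic or single-valued there.


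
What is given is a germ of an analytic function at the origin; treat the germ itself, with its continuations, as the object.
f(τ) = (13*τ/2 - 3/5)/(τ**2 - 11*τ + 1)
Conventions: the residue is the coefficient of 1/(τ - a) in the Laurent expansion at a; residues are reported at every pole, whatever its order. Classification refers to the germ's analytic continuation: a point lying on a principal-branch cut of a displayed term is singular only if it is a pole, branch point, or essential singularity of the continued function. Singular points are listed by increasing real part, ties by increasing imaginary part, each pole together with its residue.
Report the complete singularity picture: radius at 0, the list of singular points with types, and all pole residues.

Denominator factor (τ**2 - 11*τ + 1): discriminant 117, real irrational roots 11/2 + (3/2)*sqrt(13) and 11/2 - (3/2)*sqrt(13); poles of order 1, moduli 11/2 + (3/2)*sqrt(13) and 11/2 - (3/2)*sqrt(13).
The radius of convergence is the smallest modulus among the singular points: 11/2 - (3/2)*sqrt(13).
The factor τ**2 - 11*τ + 1 splits as (τ - a)(τ - a') with a = 11/2 - (3/2)*sqrt(13), a' = 11/2 + (3/2)*sqrt(13). At the order-1 pole a set g(τ) = (τ - a)*f(τ) = [13*τ/2 - 3/5] / (τ - a').
Simple pole: residue = g(a) at a = 11/2 - (3/2)*sqrt(13), which is 13/4 - (703/780)*sqrt(13).
The factor τ**2 - 11*τ + 1 splits as (τ - a)(τ - a') with a = 11/2 + (3/2)*sqrt(13), a' = 11/2 - (3/2)*sqrt(13). At the order-1 pole a set g(τ) = (τ - a)*f(τ) = [13*τ/2 - 3/5] / (τ - a').
Simple pole: residue = g(a) at a = 11/2 + (3/2)*sqrt(13), which is 13/4 + (703/780)*sqrt(13).
List the singular points by increasing real part (a conjugate pair: the negative imaginary part first).

Radius of convergence at 0: 11/2 - (3/2)*sqrt(13).
At 11/2 - (3/2)*sqrt(13): a pole of order 1; residue 13/4 - (703/780)*sqrt(13).
At 11/2 + (3/2)*sqrt(13): a pole of order 1; residue 13/4 + (703/780)*sqrt(13).


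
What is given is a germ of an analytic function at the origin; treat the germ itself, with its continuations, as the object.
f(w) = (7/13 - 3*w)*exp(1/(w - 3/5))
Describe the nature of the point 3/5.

The exponent 1/(w - (3/5)) has a pole at 3/5, so exp(1/(w - (3/5))) takes every nonzero value near it: an essential singularity (not a pole of any order).

The point is an essential singularity.


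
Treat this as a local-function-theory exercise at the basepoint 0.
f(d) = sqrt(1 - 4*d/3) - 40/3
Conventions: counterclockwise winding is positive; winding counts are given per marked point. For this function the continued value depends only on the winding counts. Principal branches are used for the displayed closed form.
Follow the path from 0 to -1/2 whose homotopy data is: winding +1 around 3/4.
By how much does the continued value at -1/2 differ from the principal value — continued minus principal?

Continued minus principal equals -(2/3)*sqrt(15).

The rational part is single-valued and drops out of the difference; each branch term changes only by its own monodromy.
(1)*sqrt(1 - d/(3/4)): winding +1 is odd, the square root flips sign, contributing -2*(1)*sqrt(1 - (-1/2)/(3/4)) = -2*(1)*sqrt(5/3) = -(2/3)*sqrt(15).
Summing the contributions at d = -1/2 gives -(2/3)*sqrt(15).


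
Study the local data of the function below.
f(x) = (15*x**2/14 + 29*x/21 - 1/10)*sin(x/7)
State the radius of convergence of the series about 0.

The factor sin(x/7) is entire and contributes no finite singular point.
The polynomial part has no poles.
No finite singular points: the Taylor series at 0 converges everywhere.

The radius of convergence is infinite.


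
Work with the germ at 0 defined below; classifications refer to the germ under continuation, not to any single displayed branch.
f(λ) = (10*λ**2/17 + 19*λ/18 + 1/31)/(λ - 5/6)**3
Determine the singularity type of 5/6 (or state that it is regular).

The denominator factor λ - 5/6 vanishes at 5/6 and appears to the power 3; the numerator there equals 75151/56916, nonzero, and no other factor vanishes.
Hence a pole whose order is the multiplicity, 3.

The point is a pole of order 3.


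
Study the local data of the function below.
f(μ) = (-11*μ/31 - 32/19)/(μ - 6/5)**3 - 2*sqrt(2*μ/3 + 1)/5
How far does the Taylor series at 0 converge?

Denominator factor (μ - 6/5)^3: pole of order 3 at 6/5, modulus 6/5.
Branch term (-2/5)*sqrt(1 - μ/(-3/2)): its argument vanishes at μ = -3/2, a square-root branch point, modulus 3/2.
The radius of convergence is the smallest modulus among the singular points: 6/5.

The radius of convergence is 6/5.


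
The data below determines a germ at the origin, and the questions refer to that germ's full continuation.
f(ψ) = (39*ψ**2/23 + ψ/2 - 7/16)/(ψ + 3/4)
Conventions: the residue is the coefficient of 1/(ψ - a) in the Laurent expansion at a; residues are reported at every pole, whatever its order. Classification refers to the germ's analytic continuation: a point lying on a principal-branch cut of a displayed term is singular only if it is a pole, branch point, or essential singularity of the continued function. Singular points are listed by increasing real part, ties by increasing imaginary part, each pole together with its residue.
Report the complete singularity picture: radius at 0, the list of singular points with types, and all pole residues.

Denominator factor (ψ + 3/4): pole of order 1 at -3/4, modulus 3/4.
The radius of convergence is the smallest modulus among the singular points: 3/4.
At the order-1 pole -3/4 set g(ψ) = (ψ - (-3/4))*f(ψ) = 39*ψ**2/23 + ψ/2 - 7/16.
Simple pole: residue = g(a) at a = -3/4, which is 13/92.

Radius of convergence at 0: 3/4.
At -3/4: a pole of order 1; residue 13/92.


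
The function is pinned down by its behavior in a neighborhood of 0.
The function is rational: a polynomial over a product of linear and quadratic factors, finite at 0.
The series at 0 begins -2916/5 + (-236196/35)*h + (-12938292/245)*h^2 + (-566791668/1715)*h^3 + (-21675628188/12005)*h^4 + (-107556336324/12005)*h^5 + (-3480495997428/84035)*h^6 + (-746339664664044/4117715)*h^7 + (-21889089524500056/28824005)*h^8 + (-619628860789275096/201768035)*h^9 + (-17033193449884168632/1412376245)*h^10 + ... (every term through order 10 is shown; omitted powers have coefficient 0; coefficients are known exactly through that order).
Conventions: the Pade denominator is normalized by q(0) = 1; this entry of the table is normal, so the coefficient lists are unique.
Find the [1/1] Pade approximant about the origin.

The Pade approximant has numerator coefficients [-2916/5, -76464/35]; denominator coefficients [1, -493/63].

Taylor coefficients needed (read off): a_0 = -2916/5, a_1 = -236196/35, a_2 = -12938292/245.
Write the denominator as Q(h) = 1 + q1*h. Requiring Q*f - P = O(h^3) with deg P <= 1 kills the coefficients of h^2..h^2 in Q*f:
  h^2: a_2 + q1*a_1 = 0, i.e. -12938292/245 + (-236196/35)*q1 = 0.
Solving this linear system: q1 = -493/63.
The numerator is Q*f truncated at degree 1: P0 = a_0 = -2916/5; P1 = a_1 + q1*a_0 = -76464/35.


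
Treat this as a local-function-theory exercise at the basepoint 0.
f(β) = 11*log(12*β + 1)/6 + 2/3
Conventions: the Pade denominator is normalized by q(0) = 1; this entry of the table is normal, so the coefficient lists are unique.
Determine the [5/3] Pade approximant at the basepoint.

The Pade approximant has numerator coefficients [2/3, 37, 3261/7, 1686, 4752/7, -14256/35]; denominator coefficients [1, 45/2, 1080/7, 2160/7].

Taylor coefficients needed (expand at 0): a_0 = 2/3, a_1 = 22, a_2 = -132, a_3 = 1056, a_4 = -9504, a_5 = 456192/5, a_6 = -912384, a_7 = 65691648/7, a_8 = -98537472.
Write the denominator as Q(β) = 1 + q1*β + q2*β^2 + q3*β^3. Requiring Q*f - P = O(β^9) with deg P <= 5 kills the coefficients of β^6..β^8 in Q*f:
  β^6: a_6 + q1*a_5 + q2*a_4 + q3*a_3 = 0, i.e. -912384 + (456192/5)*q1 + (-9504)*q2 + (1056)*q3 = 0.
  β^7: a_7 + q1*a_6 + q2*a_5 + q3*a_4 = 0, i.e. 65691648/7 + (-912384)*q1 + (456192/5)*q2 + (-9504)*q3 = 0.
  β^8: a_8 + q1*a_7 + q2*a_6 + q3*a_5 = 0, i.e. -98537472 + (65691648/7)*q1 + (-912384)*q2 + (456192/5)*q3 = 0.
Solving this linear system: q1 = 45/2, q2 = 1080/7, q3 = 2160/7.
The numerator is Q*f truncated at degree 5: P0 = a_0 = 2/3; P1 = a_1 + q1*a_0 = 37; P2 = a_2 + q1*a_1 + q2*a_0 = 3261/7; P3 = a_3 + q1*a_2 + q2*a_1 + q3*a_0 = 1686; P4 = a_4 + q1*a_3 + q2*a_2 + q3*a_1 = 4752/7; P5 = a_5 + q1*a_4 + q2*a_3 + q3*a_2 = -14256/35.


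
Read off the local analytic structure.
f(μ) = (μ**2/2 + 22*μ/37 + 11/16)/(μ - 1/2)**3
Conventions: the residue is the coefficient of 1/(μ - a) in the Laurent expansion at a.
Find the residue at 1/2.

The residue is 1/2.

At the order-3 pole 1/2 set g(μ) = (μ - (1/2))^3*f(μ) = μ**2/2 + 22*μ/37 + 11/16.
Order-3 pole: residue = g''(a)/2; g''(1/2) = 1, so the residue is 1/2.


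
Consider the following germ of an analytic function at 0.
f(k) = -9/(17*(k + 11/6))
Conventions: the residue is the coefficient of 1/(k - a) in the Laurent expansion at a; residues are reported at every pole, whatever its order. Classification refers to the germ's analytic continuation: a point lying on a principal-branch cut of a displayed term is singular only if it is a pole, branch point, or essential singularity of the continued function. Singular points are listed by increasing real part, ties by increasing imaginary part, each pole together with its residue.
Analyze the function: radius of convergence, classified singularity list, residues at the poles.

Radius of convergence at 0: 11/6.
At -11/6: a pole of order 1; residue -9/17.

Denominator factor (k + 11/6): pole of order 1 at -11/6, modulus 11/6.
The radius of convergence is the smallest modulus among the singular points: 11/6.
At the order-1 pole -11/6 set g(k) = (k - (-11/6))*f(k) = -9/17.
Simple pole: residue = g(a) at a = -11/6, which is -9/17.


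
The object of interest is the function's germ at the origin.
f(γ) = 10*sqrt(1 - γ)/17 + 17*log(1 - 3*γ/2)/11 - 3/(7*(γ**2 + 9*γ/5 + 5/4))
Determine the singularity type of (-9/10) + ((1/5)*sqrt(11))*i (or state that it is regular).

The point is a pole of order 1.

The denominator factor γ**2 + 9*γ/5 + 5/4 vanishes at (-9/10) + ((1/5)*sqrt(11))*i and appears to the power 1; the numerator there equals -3/7, nonzero, and no other factor vanishes.
The branch terms are analytic at this point.
Hence a pole whose order is the multiplicity, 1.


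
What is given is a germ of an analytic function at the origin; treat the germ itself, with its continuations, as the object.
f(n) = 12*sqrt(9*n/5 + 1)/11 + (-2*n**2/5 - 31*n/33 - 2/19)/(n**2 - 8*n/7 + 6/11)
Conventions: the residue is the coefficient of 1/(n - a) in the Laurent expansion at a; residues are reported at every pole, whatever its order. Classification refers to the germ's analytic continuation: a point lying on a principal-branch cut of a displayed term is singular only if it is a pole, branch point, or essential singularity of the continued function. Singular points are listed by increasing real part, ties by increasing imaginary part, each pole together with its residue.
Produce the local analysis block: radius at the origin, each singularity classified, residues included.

Denominator factor (n**2 - 8*n/7 + 6/11): discriminant -472/539, complex-conjugate roots (4/7) + ((1/77)*sqrt(1298))*i and (4/7) - ((1/77)*sqrt(1298))*i; poles of order 1, moduli (1/11)*sqrt(66) and (1/11)*sqrt(66).
Branch term (12/11)*sqrt(1 - n/(-5/9)): its argument vanishes at n = -5/9, a square-root branch point, modulus 5/9.
The radius of convergence is the smallest modulus among the singular points: 5/9.
The branch term is analytic at (4/7) - ((1/77)*sqrt(1298))*i and contributes nothing to the residue; only the rational part matters.
The factor n**2 - 8*n/7 + 6/11 splits as (n - a)(n - a') with a = (4/7) - ((1/77)*sqrt(1298))*i, a' = (4/7) + ((1/77)*sqrt(1298))*i. At the order-1 pole a set g(n) = (n - a)*(rational part) = [-2*n**2/5 - 31*n/33 - 2/19] / (n - a').
Simple pole: residue = g(a) at a = (4/7) - ((1/77)*sqrt(1298))*i, which is (-1613/2310) - ((52621/2589510)*sqrt(1298))*i.
The branch term is analytic at (4/7) + ((1/77)*sqrt(1298))*i and contributes nothing to the residue; only the rational part matters.
The factor n**2 - 8*n/7 + 6/11 splits as (n - a)(n - a') with a = (4/7) + ((1/77)*sqrt(1298))*i, a' = (4/7) - ((1/77)*sqrt(1298))*i. At the order-1 pole a set g(n) = (n - a)*(rational part) = [-2*n**2/5 - 31*n/33 - 2/19] / (n - a').
Simple pole: residue = g(a) at a = (4/7) + ((1/77)*sqrt(1298))*i, which is (-1613/2310) + ((52621/2589510)*sqrt(1298))*i.
List the singular points by increasing real part (a conjugate pair: the negative imaginary part first).

Radius of convergence at 0: 5/9.
At -5/9: an algebraic (square-root) branch point.
At (4/7) - ((1/77)*sqrt(1298))*i: a pole of order 1; residue (-1613/2310) - ((52621/2589510)*sqrt(1298))*i.
At (4/7) + ((1/77)*sqrt(1298))*i: a pole of order 1; residue (-1613/2310) + ((52621/2589510)*sqrt(1298))*i.


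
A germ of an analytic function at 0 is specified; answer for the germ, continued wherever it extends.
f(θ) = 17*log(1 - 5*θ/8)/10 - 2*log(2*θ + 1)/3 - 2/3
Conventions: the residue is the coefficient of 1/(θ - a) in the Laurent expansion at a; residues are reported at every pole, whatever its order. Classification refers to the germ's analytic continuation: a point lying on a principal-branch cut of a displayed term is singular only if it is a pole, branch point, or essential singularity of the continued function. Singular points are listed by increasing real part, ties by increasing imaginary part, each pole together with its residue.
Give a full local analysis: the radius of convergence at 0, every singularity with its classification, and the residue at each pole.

Radius of convergence at 0: 1/2.
At -1/2: a logarithmic branch point.
At 8/5: a logarithmic branch point.

Branch term (-2/3)*log(1 - θ/(-1/2)): its argument vanishes at θ = -1/2, a logarithmic branch point, modulus 1/2.
Branch term (17/10)*log(1 - θ/(8/5)): its argument vanishes at θ = 8/5, a logarithmic branch point, modulus 8/5.
The radius of convergence is the smallest modulus among the singular points: 1/2.
List the singular points by increasing real part (a conjugate pair: the negative imaginary part first).


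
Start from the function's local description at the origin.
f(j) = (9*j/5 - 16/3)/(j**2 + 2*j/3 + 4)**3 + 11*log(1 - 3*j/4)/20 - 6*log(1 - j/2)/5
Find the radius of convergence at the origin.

The radius of convergence is 4/3.

Denominator factor (j**2 + 2*j/3 + 4)^3: discriminant -140/9, complex-conjugate roots (-1/3) + ((1/3)*sqrt(35))*i and (-1/3) - ((1/3)*sqrt(35))*i; poles of order 3, moduli 2 and 2.
Branch term (11/20)*log(1 - j/(4/3)): its argument vanishes at j = 4/3, a logarithmic branch point, modulus 4/3.
Branch term (-6/5)*log(1 - j/(2)): its argument vanishes at j = 2, a logarithmic branch point, modulus 2.
The radius of convergence is the smallest modulus among the singular points: 4/3.


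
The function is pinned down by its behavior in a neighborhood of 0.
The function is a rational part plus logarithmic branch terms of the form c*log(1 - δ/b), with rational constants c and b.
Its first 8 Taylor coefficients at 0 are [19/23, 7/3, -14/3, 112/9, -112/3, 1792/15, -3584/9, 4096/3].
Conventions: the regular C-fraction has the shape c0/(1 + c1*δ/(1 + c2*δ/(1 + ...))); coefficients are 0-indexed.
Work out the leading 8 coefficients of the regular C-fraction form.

Taylor coefficients (read off): a_0 = 19/23, a_1 = 7/3, a_2 = -14/3, a_3 = 112/9, a_4 = -112/3, a_5 = 1792/15, a_6 = -3584/9, a_7 = 4096/3.
c0 = a_0 = 19/23. Peel one level at a time: if S = 1 + c*δ/S' with S'(0) = 1, then c is the δ-coefficient of S and S' = c*δ/(S - 1).
S_1 = c0/f = 1 + (-161/57)*δ + (44275/3249)*δ^2 + ...; c1 = -161/57.
S_2 = c1*δ/(S_1 - 1) = 1 + (275/57)*δ + (-4/3)*δ^2 + ...; c2 = 275/57.
S_3 = c2*δ/(S_2 - 1) = 1 + (76/275)*δ + (-36024/75625)*δ^2 + ...; c3 = 76/275.
S_4 = c3*δ/(S_3 - 1) = 1 + (474/275)*δ + (-16/15)*δ^2 + ...; c4 = 474/275.
S_5 = c4*δ/(S_4 - 1) = 1 + (440/711)*δ + (-432080/505521)*δ^2 + ...; c5 = 440/711.
S_6 = c5*δ/(S_5 - 1) = 1 + (982/711)*δ + (-36/35)*δ^2 + ...; c6 = 982/711.
S_7 = c6*δ/(S_6 - 1) = 1 + (12798/17185)*δ + ...; c7 = 12798/17185.

The regular C-fraction coefficients are [19/23, -161/57, 275/57, 76/275, 474/275, 440/711, 982/711, 12798/17185].


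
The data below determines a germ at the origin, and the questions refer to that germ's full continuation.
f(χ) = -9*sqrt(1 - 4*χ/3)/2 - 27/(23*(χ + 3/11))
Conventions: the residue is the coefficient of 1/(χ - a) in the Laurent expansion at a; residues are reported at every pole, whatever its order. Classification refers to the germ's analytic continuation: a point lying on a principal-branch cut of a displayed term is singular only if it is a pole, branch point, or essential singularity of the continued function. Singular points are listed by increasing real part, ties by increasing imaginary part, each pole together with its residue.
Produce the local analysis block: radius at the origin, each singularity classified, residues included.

Denominator factor (χ + 3/11): pole of order 1 at -3/11, modulus 3/11.
Branch term (-9/2)*sqrt(1 - χ/(3/4)): its argument vanishes at χ = 3/4, a square-root branch point, modulus 3/4.
The radius of convergence is the smallest modulus among the singular points: 3/11.
The branch term is analytic at -3/11 and contributes nothing to the residue; only the rational part matters.
At the order-1 pole -3/11 set g(χ) = (χ - (-3/11))*(rational part) = -27/23.
Simple pole: residue = g(a) at a = -3/11, which is -27/23.
List the singular points by increasing real part (a conjugate pair: the negative imaginary part first).

Radius of convergence at 0: 3/11.
At -3/11: a pole of order 1; residue -27/23.
At 3/4: an algebraic (square-root) branch point.


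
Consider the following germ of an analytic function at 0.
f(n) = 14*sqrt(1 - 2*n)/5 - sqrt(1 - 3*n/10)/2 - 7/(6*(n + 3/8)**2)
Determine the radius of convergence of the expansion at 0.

The radius of convergence is 3/8.

Denominator factor (n + 3/8)^2: pole of order 2 at -3/8, modulus 3/8.
Branch term (-1/2)*sqrt(1 - n/(10/3)): its argument vanishes at n = 10/3, a square-root branch point, modulus 10/3.
Branch term (14/5)*sqrt(1 - n/(1/2)): its argument vanishes at n = 1/2, a square-root branch point, modulus 1/2.
The radius of convergence is the smallest modulus among the singular points: 3/8.


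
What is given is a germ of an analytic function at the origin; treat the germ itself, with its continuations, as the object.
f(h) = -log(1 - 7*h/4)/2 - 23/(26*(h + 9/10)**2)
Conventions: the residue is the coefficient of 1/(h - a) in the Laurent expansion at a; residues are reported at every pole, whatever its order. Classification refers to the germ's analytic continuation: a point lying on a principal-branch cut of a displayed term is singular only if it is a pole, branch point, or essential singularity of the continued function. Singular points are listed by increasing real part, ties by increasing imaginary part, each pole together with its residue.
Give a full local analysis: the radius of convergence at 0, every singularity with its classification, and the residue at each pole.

Denominator factor (h + 9/10)^2: pole of order 2 at -9/10, modulus 9/10.
Branch term (-1/2)*log(1 - h/(4/7)): its argument vanishes at h = 4/7, a logarithmic branch point, modulus 4/7.
The radius of convergence is the smallest modulus among the singular points: 4/7.
The branch term is analytic at -9/10 and contributes nothing to the residue; only the rational part matters.
At the order-2 pole -9/10 set g(h) = (h - (-9/10))^2*(rational part) = -23/26.
Order-2 pole: residue = g'(a); g'(-9/10) = 0, so the residue is 0.
List the singular points by increasing real part (a conjugate pair: the negative imaginary part first).

Radius of convergence at 0: 4/7.
At -9/10: a pole of order 2; residue 0.
At 4/7: a logarithmic branch point.


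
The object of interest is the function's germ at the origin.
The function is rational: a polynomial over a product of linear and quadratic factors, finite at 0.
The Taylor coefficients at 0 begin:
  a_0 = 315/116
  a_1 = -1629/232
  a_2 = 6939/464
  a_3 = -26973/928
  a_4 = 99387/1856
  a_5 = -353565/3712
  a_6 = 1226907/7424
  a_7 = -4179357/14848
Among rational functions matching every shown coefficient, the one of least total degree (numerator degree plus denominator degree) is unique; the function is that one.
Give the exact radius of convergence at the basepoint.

The radius of convergence is 2/3.

No rational of total degree below 3 reproduces all 8 coefficients; solving the [1/2] Pade equations on them gives f(λ) = (λ/2 + 35/29)/(λ + 2/3)**2, whose expansion matches every shown term.
Denominator factor (λ + 2/3)^2: pole of order 2 at -2/3, modulus 2/3.
The radius of convergence is the smallest modulus among the singular points: 2/3.


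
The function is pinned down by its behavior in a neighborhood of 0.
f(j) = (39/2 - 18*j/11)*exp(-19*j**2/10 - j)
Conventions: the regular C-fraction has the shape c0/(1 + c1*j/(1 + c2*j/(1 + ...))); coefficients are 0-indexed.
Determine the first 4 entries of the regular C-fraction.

Taylor coefficients (expand at 0): a_0 = 39/2, a_1 = -465/22, a_2 = -2823/110, a_3 = 397/11.
c0 = a_0 = 39/2. Peel one level at a time: if S = 1 + c*j/S' with S'(0) = 1, then c is the j-coefficient of S and S' = c*j/(S - 1).
S_1 = c0/f = 1 + (155/143)*j + (254688/102245)*j^2 + ...; c1 = 155/143.
S_2 = c1*j/(S_1 - 1) = 1 + (-254688/110825)*j + (5733193/1801875)*j^2 + ...; c2 = -254688/110825.
S_3 = c2*j/(S_2 - 1) = 1 + (819846599/592149600)*j + ...; c3 = 819846599/592149600.

The regular C-fraction coefficients are [39/2, 155/143, -254688/110825, 819846599/592149600].


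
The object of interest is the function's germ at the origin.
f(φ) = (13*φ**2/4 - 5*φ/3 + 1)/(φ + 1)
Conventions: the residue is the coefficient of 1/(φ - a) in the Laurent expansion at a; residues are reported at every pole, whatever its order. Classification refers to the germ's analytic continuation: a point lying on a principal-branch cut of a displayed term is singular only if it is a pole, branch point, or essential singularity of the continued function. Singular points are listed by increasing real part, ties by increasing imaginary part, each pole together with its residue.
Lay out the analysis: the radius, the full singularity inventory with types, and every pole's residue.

Radius of convergence at 0: 1.
At -1: a pole of order 1; residue 71/12.

Denominator factor (φ + 1): pole of order 1 at -1, modulus 1.
The radius of convergence is the smallest modulus among the singular points: 1.
At the order-1 pole -1 set g(φ) = (φ - (-1))*f(φ) = 13*φ**2/4 - 5*φ/3 + 1.
Simple pole: residue = g(a) at a = -1, which is 71/12.


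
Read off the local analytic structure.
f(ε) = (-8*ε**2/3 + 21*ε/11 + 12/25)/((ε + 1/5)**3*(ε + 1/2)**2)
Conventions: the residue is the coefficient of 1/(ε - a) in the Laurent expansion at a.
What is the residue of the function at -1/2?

The residue is 75200/297.

At the order-2 pole -1/2 set g(ε) = (ε - (-1/2))^2*f(ε) = (-8*ε**2/3 + 21*ε/11 + 12/25)/(ε + 1/5)**3.
Order-2 pole: residue = g'(a); g'(-1/2) = 75200/297, so the residue is 75200/297.


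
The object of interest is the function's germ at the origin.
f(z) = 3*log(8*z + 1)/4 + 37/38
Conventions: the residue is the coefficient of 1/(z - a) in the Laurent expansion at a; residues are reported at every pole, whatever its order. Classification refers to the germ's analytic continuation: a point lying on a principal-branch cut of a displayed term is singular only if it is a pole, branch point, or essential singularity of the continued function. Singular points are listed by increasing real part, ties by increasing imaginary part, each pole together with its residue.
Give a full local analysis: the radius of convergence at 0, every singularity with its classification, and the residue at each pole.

Radius of convergence at 0: 1/8.
At -1/8: a logarithmic branch point.

Branch term (3/4)*log(1 - z/(-1/8)): its argument vanishes at z = -1/8, a logarithmic branch point, modulus 1/8.
The radius of convergence is the smallest modulus among the singular points: 1/8.


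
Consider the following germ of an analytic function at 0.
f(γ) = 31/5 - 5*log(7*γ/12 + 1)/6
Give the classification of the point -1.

The point is a regular point.

There is no denominator, hence no pole anywhere.
Branch term log(1 - γ/(-12/7)): argument at -1 is 5/12, nonzero, so -1 is not its branch point (a point on a principal cut is still regular for the continued germ).
So the germ continues analytically to -1.


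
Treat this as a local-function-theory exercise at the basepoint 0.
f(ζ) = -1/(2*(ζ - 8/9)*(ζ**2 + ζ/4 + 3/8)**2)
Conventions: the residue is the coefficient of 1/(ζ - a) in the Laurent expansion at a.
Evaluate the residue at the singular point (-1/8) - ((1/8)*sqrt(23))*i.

The residue is (104976/808201) + ((57385008/427538329)*sqrt(23))*i.

The factor ζ**2 + ζ/4 + 3/8 splits as (ζ - a)(ζ - a') with a = (-1/8) - ((1/8)*sqrt(23))*i, a' = (-1/8) + ((1/8)*sqrt(23))*i. At the order-2 pole a set g(ζ) = (ζ - a)^2*f(ζ) = [-1/(2*(ζ - 8/9))] / (ζ - a')^2.
Order-2 pole: residue = g'(a); g'((-1/8) - ((1/8)*sqrt(23))*i) = (104976/808201) + ((57385008/427538329)*sqrt(23))*i, so the residue is (104976/808201) + ((57385008/427538329)*sqrt(23))*i.


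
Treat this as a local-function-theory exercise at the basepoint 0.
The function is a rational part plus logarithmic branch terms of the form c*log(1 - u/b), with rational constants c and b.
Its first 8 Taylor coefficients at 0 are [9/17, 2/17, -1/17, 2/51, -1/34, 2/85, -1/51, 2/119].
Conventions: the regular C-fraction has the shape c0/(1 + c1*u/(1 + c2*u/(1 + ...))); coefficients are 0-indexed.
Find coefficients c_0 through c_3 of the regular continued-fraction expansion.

Taylor coefficients (read off): a_0 = 9/17, a_1 = 2/17, a_2 = -1/17, a_3 = 2/51.
c0 = a_0 = 9/17. Peel one level at a time: if S = 1 + c*u/S' with S'(0) = 1, then c is the u-coefficient of S and S' = c*u/(S - 1).
S_1 = c0/f = 1 + (-2/9)*u + (13/81)*u^2 + ...; c1 = -2/9.
S_2 = c1*u/(S_1 - 1) = 1 + (13/18)*u + (-1/12)*u^2 + ...; c2 = 13/18.
S_3 = c2*u/(S_2 - 1) = 1 + (3/26)*u + ...; c3 = 3/26.

The regular C-fraction coefficients are [9/17, -2/9, 13/18, 3/26].


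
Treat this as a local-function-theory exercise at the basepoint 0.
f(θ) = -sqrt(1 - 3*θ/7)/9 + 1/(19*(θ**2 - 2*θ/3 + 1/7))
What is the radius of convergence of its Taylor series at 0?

Denominator factor (θ**2 - 2*θ/3 + 1/7): discriminant -8/63, complex-conjugate roots (1/3) + ((1/21)*sqrt(14))*i and (1/3) - ((1/21)*sqrt(14))*i; poles of order 1, moduli (1/7)*sqrt(7) and (1/7)*sqrt(7).
Branch term (-1/9)*sqrt(1 - θ/(7/3)): its argument vanishes at θ = 7/3, a square-root branch point, modulus 7/3.
The radius of convergence is the smallest modulus among the singular points: (1/7)*sqrt(7).

The radius of convergence is (1/7)*sqrt(7).


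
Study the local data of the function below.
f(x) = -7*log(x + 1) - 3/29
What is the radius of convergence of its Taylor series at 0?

Branch term (-7)*log(1 - x/(-1)): its argument vanishes at x = -1, a logarithmic branch point, modulus 1.
The radius of convergence is the smallest modulus among the singular points: 1.

The radius of convergence is 1.


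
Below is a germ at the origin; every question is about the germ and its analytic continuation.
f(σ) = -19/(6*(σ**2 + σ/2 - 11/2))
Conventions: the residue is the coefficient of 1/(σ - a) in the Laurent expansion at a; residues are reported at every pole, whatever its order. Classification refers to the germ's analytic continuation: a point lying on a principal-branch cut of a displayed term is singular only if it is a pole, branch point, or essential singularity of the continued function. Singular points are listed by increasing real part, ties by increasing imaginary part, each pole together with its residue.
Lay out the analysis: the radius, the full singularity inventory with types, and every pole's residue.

Denominator factor (σ**2 + σ/2 - 11/2): discriminant 89/4, real irrational roots -1/4 + (1/4)*sqrt(89) and -1/4 - (1/4)*sqrt(89); poles of order 1, moduli -1/4 + (1/4)*sqrt(89) and 1/4 + (1/4)*sqrt(89).
The radius of convergence is the smallest modulus among the singular points: -1/4 + (1/4)*sqrt(89).
The factor σ**2 + σ/2 - 11/2 splits as (σ - a)(σ - a') with a = -1/4 - (1/4)*sqrt(89), a' = -1/4 + (1/4)*sqrt(89). At the order-1 pole a set g(σ) = (σ - a)*f(σ) = [-19/6] / (σ - a').
Simple pole: residue = g(a) at a = -1/4 - (1/4)*sqrt(89), which is (19/267)*sqrt(89).
The factor σ**2 + σ/2 - 11/2 splits as (σ - a)(σ - a') with a = -1/4 + (1/4)*sqrt(89), a' = -1/4 - (1/4)*sqrt(89). At the order-1 pole a set g(σ) = (σ - a)*f(σ) = [-19/6] / (σ - a').
Simple pole: residue = g(a) at a = -1/4 + (1/4)*sqrt(89), which is -(19/267)*sqrt(89).
List the singular points by increasing real part (a conjugate pair: the negative imaginary part first).

Radius of convergence at 0: -1/4 + (1/4)*sqrt(89).
At -1/4 - (1/4)*sqrt(89): a pole of order 1; residue (19/267)*sqrt(89).
At -1/4 + (1/4)*sqrt(89): a pole of order 1; residue -(19/267)*sqrt(89).


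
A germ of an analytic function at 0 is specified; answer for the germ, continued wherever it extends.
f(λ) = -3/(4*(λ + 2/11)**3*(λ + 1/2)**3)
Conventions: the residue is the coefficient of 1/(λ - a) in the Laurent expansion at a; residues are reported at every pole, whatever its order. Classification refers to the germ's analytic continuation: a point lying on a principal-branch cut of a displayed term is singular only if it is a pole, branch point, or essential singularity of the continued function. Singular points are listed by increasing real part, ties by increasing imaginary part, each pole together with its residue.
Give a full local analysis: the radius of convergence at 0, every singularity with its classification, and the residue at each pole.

Radius of convergence at 0: 2/11.
At -1/2: a pole of order 3; residue 23191344/16807.
At -2/11: a pole of order 3; residue -23191344/16807.

Denominator factor (λ + 1/2)^3: pole of order 3 at -1/2, modulus 1/2.
Denominator factor (λ + 2/11)^3: pole of order 3 at -2/11, modulus 2/11.
The radius of convergence is the smallest modulus among the singular points: 2/11.
At the order-3 pole -1/2 set g(λ) = (λ - (-1/2))^3*f(λ) = -3/(4*(λ + 2/11)**3).
Order-3 pole: residue = g''(a)/2; g''(-1/2) = 46382688/16807, so the residue is 23191344/16807.
At the order-3 pole -2/11 set g(λ) = (λ - (-2/11))^3*f(λ) = -3/(4*(λ + 1/2)**3).
Order-3 pole: residue = g''(a)/2; g''(-2/11) = -46382688/16807, so the residue is -23191344/16807.
List the singular points by increasing real part (a conjugate pair: the negative imaginary part first).


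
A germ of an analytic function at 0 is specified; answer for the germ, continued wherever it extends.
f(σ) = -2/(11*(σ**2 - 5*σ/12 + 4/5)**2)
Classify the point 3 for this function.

Denominator factors: σ**2 - 5*σ/12 + 4/5 = 171/20 at σ = 3 — none vanishes.
So the germ continues analytically to 3.

The point is a regular point.


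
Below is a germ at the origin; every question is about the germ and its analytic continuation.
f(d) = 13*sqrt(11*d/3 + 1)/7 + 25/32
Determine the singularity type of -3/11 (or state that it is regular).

The term (13/7)*sqrt(1 - d/(-3/11)) has argument 1 - -3/11/(-3/11) = 0 at -3/11: a square-root (algebraic, two-sheeted) branch point; the remaining terms are analytic or single-valued there.

The point is an algebraic (square-root) branch point.


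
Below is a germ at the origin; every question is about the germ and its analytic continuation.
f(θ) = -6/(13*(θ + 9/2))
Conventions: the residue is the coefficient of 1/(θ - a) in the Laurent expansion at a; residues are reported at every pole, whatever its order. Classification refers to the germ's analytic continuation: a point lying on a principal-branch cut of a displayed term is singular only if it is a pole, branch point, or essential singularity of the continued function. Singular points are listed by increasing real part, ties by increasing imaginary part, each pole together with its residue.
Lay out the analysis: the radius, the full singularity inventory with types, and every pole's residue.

Denominator factor (θ + 9/2): pole of order 1 at -9/2, modulus 9/2.
The radius of convergence is the smallest modulus among the singular points: 9/2.
At the order-1 pole -9/2 set g(θ) = (θ - (-9/2))*f(θ) = -6/13.
Simple pole: residue = g(a) at a = -9/2, which is -6/13.

Radius of convergence at 0: 9/2.
At -9/2: a pole of order 1; residue -6/13.


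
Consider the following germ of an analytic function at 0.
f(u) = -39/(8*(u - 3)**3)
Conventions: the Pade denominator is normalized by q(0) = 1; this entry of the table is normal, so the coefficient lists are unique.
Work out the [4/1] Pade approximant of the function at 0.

Taylor coefficients needed (expand at 0): a_0 = 13/72, a_1 = 13/72, a_2 = 13/108, a_3 = 65/972, a_4 = 65/1944, a_5 = 91/5832.
Write the denominator as Q(u) = 1 + q1*u. Requiring Q*f - P = O(u^6) with deg P <= 4 kills the coefficients of u^5..u^5 in Q*f:
  u^5: a_5 + q1*a_4 = 0, i.e. 91/5832 + (65/1944)*q1 = 0.
Solving this linear system: q1 = -7/15.
The numerator is Q*f truncated at degree 4: P0 = a_0 = 13/72; P1 = a_1 + q1*a_0 = 13/135; P2 = a_2 + q1*a_1 = 13/360; P3 = a_3 + q1*a_2 = 13/1215; P4 = a_4 + q1*a_3 = 13/5832.

The Pade approximant has numerator coefficients [13/72, 13/135, 13/360, 13/1215, 13/5832]; denominator coefficients [1, -7/15].


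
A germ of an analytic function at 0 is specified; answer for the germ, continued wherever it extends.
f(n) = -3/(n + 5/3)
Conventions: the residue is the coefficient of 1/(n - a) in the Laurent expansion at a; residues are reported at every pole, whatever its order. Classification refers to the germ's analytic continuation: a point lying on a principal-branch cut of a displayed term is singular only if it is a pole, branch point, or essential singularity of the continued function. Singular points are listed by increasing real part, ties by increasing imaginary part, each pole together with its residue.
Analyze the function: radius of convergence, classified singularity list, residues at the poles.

Radius of convergence at 0: 5/3.
At -5/3: a pole of order 1; residue -3.

Denominator factor (n + 5/3): pole of order 1 at -5/3, modulus 5/3.
The radius of convergence is the smallest modulus among the singular points: 5/3.
At the order-1 pole -5/3 set g(n) = (n - (-5/3))*f(n) = -3.
Simple pole: residue = g(a) at a = -5/3, which is -3.


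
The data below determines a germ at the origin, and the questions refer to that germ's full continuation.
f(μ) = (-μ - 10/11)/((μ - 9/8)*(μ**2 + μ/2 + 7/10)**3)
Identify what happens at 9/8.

The point is a pole of order 1.

The denominator factor μ - 9/8 vanishes at 9/8 and appears to the power 1; the numerator there equals -179/88, nonzero, and no other factor vanishes.
Hence a pole whose order is the multiplicity, 1.


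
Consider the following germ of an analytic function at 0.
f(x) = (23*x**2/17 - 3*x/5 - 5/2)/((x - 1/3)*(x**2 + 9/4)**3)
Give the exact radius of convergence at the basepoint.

The radius of convergence is 1/3.

Denominator factor (x**2 + 9/4)^3: discriminant -9, complex-conjugate roots (3/2)*i and -(3/2)*i; poles of order 3, moduli 3/2 and 3/2.
Denominator factor (x - 1/3): pole of order 1 at 1/3, modulus 1/3.
The radius of convergence is the smallest modulus among the singular points: 1/3.


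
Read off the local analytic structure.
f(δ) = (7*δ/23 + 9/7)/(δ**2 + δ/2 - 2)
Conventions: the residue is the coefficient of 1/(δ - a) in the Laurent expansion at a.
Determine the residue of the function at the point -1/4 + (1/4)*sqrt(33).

The residue is 7/46 + (779/10626)*sqrt(33).

The factor δ**2 + δ/2 - 2 splits as (δ - a)(δ - a') with a = -1/4 + (1/4)*sqrt(33), a' = -1/4 - (1/4)*sqrt(33). At the order-1 pole a set g(δ) = (δ - a)*f(δ) = [7*δ/23 + 9/7] / (δ - a').
Simple pole: residue = g(a) at a = -1/4 + (1/4)*sqrt(33), which is 7/46 + (779/10626)*sqrt(33).
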